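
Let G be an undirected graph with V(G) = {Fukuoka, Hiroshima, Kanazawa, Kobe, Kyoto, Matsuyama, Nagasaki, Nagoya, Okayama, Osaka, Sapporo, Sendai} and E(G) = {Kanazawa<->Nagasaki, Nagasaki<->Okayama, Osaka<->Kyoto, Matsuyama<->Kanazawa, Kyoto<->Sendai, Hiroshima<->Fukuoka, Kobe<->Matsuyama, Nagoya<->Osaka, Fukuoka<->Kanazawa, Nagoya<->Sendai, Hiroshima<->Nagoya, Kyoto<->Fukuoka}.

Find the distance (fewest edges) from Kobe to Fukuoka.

Distance 0: Kobe.
Distance 1: Matsuyama.
Distance 2: Kanazawa.
Distance 3: Fukuoka, Nagasaki — contains Fukuoka.

3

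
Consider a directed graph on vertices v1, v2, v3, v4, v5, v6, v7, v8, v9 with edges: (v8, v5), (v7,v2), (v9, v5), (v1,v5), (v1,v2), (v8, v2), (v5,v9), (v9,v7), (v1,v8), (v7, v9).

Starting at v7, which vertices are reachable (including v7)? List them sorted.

v2, v5, v7, v9

Start at v7.
Its neighbours: v2, v9.
Then their neighbours: v5.
Nothing further is reachable.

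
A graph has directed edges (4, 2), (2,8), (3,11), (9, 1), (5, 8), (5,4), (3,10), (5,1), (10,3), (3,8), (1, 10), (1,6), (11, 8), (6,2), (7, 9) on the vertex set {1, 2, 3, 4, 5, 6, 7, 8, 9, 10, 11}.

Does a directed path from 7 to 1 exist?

Yes

Explore from 7.
Distance 1: reach 9.
Distance 2: reach 1.
Found 1.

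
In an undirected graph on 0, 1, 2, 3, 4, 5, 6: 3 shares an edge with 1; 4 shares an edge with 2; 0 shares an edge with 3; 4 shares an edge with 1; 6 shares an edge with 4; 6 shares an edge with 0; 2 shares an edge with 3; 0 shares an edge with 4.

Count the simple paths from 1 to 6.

1–3–0–4–6
1–3–0–6
1–3–2–4–0–6
1–3–2–4–6
1–4–0–6
1–4–2–3–0–6
1–4–6

7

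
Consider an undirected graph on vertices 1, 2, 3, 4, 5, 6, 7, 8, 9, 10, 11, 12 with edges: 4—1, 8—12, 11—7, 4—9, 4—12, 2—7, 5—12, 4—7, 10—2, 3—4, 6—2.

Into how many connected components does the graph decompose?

From 1: component {1, 2, 3, 4, 5, 6, 7, 8, 9, 10, 11, 12}.
That's 1 component.

1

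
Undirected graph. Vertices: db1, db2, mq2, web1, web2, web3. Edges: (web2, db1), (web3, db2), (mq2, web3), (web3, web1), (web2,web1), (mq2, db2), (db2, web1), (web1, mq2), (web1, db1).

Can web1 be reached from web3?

Yes

Explore from web3.
Distance 1: reach db2, mq2, web1.
Found web1.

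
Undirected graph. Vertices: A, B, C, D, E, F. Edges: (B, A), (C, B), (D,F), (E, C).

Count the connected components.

From A: component {A, B, C, E}.
From D: component {D, F}.
That's 2 components.

2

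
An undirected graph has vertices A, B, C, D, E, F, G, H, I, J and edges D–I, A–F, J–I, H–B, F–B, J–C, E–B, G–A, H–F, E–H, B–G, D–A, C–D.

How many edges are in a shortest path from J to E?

6

Distance 0: J.
Distance 1: C, I.
Distance 2: D.
Distance 3: A.
Distance 4: F, G.
Distance 5: B, H.
Distance 6: E — contains E.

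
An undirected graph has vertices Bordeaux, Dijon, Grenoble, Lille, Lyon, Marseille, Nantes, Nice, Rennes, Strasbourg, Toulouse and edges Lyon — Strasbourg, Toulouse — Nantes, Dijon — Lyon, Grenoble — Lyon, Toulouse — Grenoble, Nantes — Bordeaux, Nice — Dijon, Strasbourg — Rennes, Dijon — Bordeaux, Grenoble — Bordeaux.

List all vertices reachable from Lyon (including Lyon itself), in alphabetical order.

Bordeaux, Dijon, Grenoble, Lyon, Nantes, Nice, Rennes, Strasbourg, Toulouse

Start at Lyon.
Its neighbours: Dijon, Grenoble, Strasbourg.
Then their neighbours: Bordeaux, Nice, Rennes, Toulouse.
Then next layer: Nantes.
Nothing further is reachable.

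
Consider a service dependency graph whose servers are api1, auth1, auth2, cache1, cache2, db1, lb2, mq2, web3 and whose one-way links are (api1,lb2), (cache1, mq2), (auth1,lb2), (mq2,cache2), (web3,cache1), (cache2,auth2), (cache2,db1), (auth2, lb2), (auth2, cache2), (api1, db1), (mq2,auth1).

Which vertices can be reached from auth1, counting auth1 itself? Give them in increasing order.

Start at auth1.
Its neighbours: lb2.
Nothing further is reachable.

auth1, lb2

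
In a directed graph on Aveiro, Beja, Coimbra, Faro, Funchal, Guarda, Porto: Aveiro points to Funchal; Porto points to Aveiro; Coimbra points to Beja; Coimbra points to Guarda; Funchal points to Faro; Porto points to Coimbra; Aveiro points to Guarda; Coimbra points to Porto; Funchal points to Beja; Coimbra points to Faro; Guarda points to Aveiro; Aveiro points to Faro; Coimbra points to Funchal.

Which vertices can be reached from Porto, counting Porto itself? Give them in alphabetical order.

Start at Porto.
Its neighbours: Aveiro, Coimbra.
Then their neighbours: Beja, Faro, Funchal, Guarda.
Every vertex is now reached.

Aveiro, Beja, Coimbra, Faro, Funchal, Guarda, Porto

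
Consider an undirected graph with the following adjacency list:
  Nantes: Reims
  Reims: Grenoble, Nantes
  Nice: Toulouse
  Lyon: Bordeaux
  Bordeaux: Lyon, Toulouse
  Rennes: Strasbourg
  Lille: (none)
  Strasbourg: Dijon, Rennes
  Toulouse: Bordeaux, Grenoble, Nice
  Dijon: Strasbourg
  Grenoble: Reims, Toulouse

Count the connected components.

From Bordeaux: component {Bordeaux, Grenoble, Lyon, Nantes, Nice, Reims, Toulouse}.
From Dijon: component {Dijon, Rennes, Strasbourg}.
From Lille: component {Lille}.
That's 3 components.

3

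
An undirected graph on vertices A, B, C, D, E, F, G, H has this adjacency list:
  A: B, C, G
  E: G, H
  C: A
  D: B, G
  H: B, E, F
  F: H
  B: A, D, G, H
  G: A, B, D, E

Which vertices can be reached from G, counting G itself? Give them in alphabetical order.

Start at G.
Its neighbours: A, B, D, E.
Then their neighbours: C, H.
Then next layer: F.
Every vertex is now reached.

A, B, C, D, E, F, G, H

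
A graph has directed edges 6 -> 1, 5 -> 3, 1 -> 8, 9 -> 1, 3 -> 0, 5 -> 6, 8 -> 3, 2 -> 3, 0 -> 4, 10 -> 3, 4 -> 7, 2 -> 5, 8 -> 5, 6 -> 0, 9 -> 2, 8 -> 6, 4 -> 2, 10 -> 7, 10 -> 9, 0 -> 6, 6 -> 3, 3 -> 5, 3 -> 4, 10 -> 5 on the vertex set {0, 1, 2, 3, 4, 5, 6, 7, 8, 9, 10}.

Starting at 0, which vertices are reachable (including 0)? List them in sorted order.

0, 1, 2, 3, 4, 5, 6, 7, 8

Start at 0.
Its neighbours: 4, 6.
Then their neighbours: 1, 2, 3, 7.
Then next layer: 5, 8.
Nothing further is reachable.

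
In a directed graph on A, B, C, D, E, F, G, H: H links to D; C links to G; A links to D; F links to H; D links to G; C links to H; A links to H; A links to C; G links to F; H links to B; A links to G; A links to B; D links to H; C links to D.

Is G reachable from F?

Explore from F.
Distance 1: reach H.
Distance 2: reach B, D.
Distance 3: reach G.
Found G.

Yes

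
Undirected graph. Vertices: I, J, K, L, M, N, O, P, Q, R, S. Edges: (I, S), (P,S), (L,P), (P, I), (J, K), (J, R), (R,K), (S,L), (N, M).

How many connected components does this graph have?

From I: component {I, L, P, S}.
From J: component {J, K, R}.
From M: component {M, N}.
From O: component {O}.
From Q: component {Q}.
That's 5 components.

5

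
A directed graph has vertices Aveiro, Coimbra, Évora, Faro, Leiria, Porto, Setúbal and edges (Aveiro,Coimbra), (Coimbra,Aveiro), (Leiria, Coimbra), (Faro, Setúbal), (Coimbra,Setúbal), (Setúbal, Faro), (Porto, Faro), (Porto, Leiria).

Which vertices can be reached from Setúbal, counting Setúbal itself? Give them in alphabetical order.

Faro, Setúbal

Start at Setúbal.
Its neighbours: Faro.
Nothing further is reachable.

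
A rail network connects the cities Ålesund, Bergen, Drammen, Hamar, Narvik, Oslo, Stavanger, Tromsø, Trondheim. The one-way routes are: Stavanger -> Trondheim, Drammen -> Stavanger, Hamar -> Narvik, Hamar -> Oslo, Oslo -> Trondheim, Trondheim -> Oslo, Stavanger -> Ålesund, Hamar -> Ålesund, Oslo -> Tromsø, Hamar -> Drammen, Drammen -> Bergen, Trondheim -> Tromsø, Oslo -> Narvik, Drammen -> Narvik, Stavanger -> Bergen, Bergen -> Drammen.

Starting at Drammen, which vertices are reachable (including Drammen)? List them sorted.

Ålesund, Bergen, Drammen, Narvik, Oslo, Stavanger, Tromsø, Trondheim

Start at Drammen.
Its neighbours: Bergen, Narvik, Stavanger.
Then their neighbours: Ålesund, Trondheim.
Then next layer: Oslo, Tromsø.
Nothing further is reachable.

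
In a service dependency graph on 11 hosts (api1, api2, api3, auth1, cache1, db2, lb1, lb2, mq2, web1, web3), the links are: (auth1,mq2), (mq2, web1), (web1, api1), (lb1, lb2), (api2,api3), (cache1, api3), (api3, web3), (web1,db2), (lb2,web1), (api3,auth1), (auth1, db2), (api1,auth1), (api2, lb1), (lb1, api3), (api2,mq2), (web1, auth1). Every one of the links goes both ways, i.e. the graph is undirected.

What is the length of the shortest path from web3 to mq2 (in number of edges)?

3

Distance 0: web3.
Distance 1: api3.
Distance 2: api2, auth1, cache1, lb1.
Distance 3: api1, db2, lb2, mq2, web1 — contains mq2.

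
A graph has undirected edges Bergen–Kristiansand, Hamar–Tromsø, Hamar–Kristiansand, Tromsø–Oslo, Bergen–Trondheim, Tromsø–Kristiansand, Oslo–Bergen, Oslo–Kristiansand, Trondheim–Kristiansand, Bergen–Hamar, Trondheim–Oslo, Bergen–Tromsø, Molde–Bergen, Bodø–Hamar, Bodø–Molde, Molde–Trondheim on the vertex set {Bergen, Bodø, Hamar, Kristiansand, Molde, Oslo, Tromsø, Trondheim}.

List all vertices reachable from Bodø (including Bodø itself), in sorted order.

Start at Bodø.
Its neighbours: Hamar, Molde.
Then their neighbours: Bergen, Kristiansand, Tromsø, Trondheim.
Then next layer: Oslo.
Every vertex is now reached.

Bergen, Bodø, Hamar, Kristiansand, Molde, Oslo, Tromsø, Trondheim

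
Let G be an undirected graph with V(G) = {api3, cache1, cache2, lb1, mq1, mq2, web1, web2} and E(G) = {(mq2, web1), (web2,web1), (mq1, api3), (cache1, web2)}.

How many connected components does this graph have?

From api3: component {api3, mq1}.
From cache1: component {cache1, mq2, web1, web2}.
From cache2: component {cache2}.
From lb1: component {lb1}.
That's 4 components.

4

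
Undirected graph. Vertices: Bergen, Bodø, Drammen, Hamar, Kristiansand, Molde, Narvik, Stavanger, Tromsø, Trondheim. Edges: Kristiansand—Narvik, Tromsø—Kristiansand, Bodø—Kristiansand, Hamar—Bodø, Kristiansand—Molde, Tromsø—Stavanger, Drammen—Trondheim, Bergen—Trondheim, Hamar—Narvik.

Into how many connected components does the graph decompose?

2

From Bergen: component {Bergen, Drammen, Trondheim}.
From Bodø: component {Bodø, Hamar, Kristiansand, Molde, Narvik, Stavanger, Tromsø}.
That's 2 components.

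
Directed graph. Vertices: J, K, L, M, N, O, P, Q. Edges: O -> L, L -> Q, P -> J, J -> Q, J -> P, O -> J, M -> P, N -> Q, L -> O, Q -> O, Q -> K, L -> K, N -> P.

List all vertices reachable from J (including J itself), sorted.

J, K, L, O, P, Q

Start at J.
Its neighbours: P, Q.
Then their neighbours: K, O.
Then next layer: L.
Nothing further is reachable.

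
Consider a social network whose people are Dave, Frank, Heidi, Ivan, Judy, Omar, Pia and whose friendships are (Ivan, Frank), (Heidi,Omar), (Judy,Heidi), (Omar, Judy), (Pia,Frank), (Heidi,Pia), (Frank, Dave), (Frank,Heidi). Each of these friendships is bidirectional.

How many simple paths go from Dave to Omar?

Dave–Frank–Heidi–Judy–Omar
Dave–Frank–Heidi–Omar
Dave–Frank–Pia–Heidi–Judy–Omar
Dave–Frank–Pia–Heidi–Omar

4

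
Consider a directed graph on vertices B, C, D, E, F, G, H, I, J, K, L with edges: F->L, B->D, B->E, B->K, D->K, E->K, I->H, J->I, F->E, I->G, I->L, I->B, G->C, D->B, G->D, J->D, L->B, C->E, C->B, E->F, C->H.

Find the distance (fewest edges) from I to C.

Distance 0: I.
Distance 1: B, G, H, L.
Distance 2: C, D, E, K — contains C.

2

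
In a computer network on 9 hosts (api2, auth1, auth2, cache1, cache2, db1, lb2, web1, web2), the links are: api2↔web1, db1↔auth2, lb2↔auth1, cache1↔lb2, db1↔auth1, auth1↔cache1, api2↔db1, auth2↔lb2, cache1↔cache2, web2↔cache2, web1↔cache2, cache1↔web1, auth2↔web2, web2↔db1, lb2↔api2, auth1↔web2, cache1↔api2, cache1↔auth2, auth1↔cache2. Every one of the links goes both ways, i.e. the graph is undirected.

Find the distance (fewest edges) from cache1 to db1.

Distance 0: cache1.
Distance 1: api2, auth1, auth2, cache2, lb2, web1.
Distance 2: db1, web2 — contains db1.

2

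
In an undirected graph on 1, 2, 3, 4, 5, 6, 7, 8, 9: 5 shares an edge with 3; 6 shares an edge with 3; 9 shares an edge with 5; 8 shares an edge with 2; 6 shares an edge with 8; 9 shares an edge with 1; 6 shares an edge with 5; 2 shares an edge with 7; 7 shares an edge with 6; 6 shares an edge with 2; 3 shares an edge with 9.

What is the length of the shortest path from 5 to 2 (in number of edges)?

2

Distance 0: 5.
Distance 1: 3, 6, 9.
Distance 2: 1, 2, 7, 8 — contains 2.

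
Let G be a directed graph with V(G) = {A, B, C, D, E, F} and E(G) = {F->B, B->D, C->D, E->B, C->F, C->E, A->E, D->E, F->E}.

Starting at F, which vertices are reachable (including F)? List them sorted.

B, D, E, F

Start at F.
Its neighbours: B, E.
Then their neighbours: D.
Nothing further is reachable.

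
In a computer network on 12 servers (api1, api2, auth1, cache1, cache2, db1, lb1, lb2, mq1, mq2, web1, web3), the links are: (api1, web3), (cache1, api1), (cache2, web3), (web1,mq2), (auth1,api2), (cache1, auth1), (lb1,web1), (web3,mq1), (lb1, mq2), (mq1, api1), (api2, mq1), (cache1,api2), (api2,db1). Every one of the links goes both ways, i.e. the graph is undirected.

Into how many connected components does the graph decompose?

From api1: component {api1, api2, auth1, cache1, cache2, db1, mq1, web3}.
From lb1: component {lb1, mq2, web1}.
From lb2: component {lb2}.
That's 3 components.

3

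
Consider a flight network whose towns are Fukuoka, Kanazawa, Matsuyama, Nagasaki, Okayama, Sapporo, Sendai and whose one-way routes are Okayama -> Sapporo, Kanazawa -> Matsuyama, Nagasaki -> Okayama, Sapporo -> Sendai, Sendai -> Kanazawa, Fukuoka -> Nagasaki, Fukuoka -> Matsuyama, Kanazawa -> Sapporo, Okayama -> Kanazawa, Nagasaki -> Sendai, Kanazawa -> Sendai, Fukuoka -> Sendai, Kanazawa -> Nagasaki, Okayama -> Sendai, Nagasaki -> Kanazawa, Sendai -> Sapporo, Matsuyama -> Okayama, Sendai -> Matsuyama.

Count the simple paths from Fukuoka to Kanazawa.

Fukuoka→Matsuyama→Okayama→Kanazawa
Fukuoka→Matsuyama→Okayama→Sapporo→Sendai→Kanazawa
Fukuoka→Matsuyama→Okayama→Sendai→Kanazawa
Fukuoka→Nagasaki→Kanazawa
Fukuoka→Nagasaki→Okayama→Kanazawa
Fukuoka→Nagasaki→Okayama→Sapporo→Sendai→Kanazawa
Fukuoka→Nagasaki→Okayama→Sendai→Kanazawa
Fukuoka→Nagasaki→Sendai→Kanazawa
Fukuoka→Nagasaki→Sendai→Matsuyama→Okayama→Kanazawa
Fukuoka→Sendai→Kanazawa
Fukuoka→Sendai→Matsuyama→Okayama→Kanazawa

11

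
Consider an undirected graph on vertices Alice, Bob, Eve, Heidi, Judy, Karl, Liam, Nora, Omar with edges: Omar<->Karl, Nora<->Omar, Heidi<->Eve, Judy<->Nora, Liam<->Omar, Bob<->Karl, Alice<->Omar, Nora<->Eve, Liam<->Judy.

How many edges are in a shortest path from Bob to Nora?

3

Distance 0: Bob.
Distance 1: Karl.
Distance 2: Omar.
Distance 3: Alice, Liam, Nora — contains Nora.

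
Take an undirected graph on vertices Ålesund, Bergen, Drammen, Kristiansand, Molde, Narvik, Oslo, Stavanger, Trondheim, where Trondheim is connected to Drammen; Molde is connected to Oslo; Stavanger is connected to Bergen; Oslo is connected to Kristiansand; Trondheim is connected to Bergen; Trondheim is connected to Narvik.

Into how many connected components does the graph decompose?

3

From Ålesund: component {Ålesund}.
From Bergen: component {Bergen, Drammen, Narvik, Stavanger, Trondheim}.
From Kristiansand: component {Kristiansand, Molde, Oslo}.
That's 3 components.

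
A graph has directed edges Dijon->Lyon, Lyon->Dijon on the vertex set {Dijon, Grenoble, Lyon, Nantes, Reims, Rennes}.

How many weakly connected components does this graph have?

From Dijon: component {Dijon, Lyon}.
From Grenoble: component {Grenoble}.
From Nantes: component {Nantes}.
From Reims: component {Reims}.
From Rennes: component {Rennes}.
That's 5 components.

5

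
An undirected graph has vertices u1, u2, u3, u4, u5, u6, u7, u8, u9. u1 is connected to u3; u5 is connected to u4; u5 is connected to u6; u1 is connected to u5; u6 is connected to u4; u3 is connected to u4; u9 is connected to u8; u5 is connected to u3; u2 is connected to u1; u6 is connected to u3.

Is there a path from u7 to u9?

No

u7 has no edges, so nothing is reachable from it.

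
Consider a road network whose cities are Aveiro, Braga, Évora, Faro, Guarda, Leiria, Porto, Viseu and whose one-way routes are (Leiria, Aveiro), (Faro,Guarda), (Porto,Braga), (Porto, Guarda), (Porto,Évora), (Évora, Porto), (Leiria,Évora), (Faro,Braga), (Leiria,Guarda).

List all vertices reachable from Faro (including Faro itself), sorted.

Start at Faro.
Its neighbours: Braga, Guarda.
Nothing further is reachable.

Braga, Faro, Guarda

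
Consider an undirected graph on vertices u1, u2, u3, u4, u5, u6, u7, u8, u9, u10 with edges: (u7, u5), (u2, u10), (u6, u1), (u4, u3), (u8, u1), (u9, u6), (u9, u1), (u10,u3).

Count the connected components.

3

From u1: component {u1, u6, u8, u9}.
From u2: component {u2, u3, u4, u10}.
From u5: component {u5, u7}.
That's 3 components.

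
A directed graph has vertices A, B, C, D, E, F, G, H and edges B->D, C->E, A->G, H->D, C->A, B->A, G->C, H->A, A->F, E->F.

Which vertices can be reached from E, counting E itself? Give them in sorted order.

E, F

Start at E.
Its neighbours: F.
Nothing further is reachable.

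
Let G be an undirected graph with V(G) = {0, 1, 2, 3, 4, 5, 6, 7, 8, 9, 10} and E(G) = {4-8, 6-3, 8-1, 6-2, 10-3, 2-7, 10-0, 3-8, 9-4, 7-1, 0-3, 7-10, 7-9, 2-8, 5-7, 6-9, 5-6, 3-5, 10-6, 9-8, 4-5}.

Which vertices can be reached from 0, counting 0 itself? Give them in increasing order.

0, 1, 2, 3, 4, 5, 6, 7, 8, 9, 10

Start at 0.
Its neighbours: 3, 10.
Then their neighbours: 5, 6, 7, 8.
Then next layer: 1, 2, 4, 9.
Every vertex is now reached.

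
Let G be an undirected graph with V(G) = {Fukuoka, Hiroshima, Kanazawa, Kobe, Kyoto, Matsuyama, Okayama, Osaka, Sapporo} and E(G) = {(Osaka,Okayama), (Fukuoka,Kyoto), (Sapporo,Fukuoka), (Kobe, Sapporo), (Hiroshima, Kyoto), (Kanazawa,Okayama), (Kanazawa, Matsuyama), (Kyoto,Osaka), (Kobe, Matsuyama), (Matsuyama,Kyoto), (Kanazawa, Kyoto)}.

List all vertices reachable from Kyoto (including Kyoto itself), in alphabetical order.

Fukuoka, Hiroshima, Kanazawa, Kobe, Kyoto, Matsuyama, Okayama, Osaka, Sapporo

Start at Kyoto.
Its neighbours: Fukuoka, Hiroshima, Kanazawa, Matsuyama, Osaka.
Then their neighbours: Kobe, Okayama, Sapporo.
Every vertex is now reached.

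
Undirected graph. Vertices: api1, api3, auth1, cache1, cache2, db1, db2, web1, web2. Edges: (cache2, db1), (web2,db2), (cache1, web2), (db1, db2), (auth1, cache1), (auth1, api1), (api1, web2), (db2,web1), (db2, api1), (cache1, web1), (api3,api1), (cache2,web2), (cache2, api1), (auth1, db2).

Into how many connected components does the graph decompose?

1

From api1: component {api1, api3, auth1, cache1, cache2, db1, db2, web1, web2}.
That's 1 component.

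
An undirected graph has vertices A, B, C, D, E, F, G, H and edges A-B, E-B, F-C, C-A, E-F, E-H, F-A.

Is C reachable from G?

G has no edges, so nothing is reachable from it.

No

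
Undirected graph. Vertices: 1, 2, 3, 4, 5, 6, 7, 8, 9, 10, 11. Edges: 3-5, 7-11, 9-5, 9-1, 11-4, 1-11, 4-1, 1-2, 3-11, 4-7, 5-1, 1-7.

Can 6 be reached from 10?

No

10 has no edges, so nothing is reachable from it.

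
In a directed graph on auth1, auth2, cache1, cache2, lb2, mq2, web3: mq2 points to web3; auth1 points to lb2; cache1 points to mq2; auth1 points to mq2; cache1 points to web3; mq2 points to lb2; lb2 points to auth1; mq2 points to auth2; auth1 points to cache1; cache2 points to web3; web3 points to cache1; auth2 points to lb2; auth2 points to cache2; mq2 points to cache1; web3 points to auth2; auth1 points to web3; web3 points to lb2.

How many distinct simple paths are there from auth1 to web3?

auth1→cache1→mq2→auth2→cache2→web3
auth1→cache1→mq2→web3
auth1→cache1→web3
auth1→mq2→auth2→cache2→web3
auth1→mq2→cache1→web3
auth1→mq2→web3
auth1→web3

7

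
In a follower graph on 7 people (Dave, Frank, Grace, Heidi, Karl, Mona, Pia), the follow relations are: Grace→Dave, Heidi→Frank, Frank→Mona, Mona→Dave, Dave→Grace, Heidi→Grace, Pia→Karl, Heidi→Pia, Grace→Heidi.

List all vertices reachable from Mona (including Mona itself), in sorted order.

Dave, Frank, Grace, Heidi, Karl, Mona, Pia

Start at Mona.
Its neighbours: Dave.
Then their neighbours: Grace.
Then next layer: Heidi.
Then next layer: Frank, Pia.
Then next layer: Karl.
Every vertex is now reached.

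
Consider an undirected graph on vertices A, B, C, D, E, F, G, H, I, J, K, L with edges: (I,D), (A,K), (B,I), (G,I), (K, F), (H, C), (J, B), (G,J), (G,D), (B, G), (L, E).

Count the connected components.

4

From A: component {A, F, K}.
From B: component {B, D, G, I, J}.
From C: component {C, H}.
From E: component {E, L}.
That's 4 components.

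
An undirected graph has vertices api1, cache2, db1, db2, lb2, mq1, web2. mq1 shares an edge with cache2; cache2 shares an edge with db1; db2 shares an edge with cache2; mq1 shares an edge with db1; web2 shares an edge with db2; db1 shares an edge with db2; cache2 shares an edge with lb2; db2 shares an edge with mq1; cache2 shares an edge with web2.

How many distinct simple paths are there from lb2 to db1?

lb2–cache2–db1
lb2–cache2–db2–db1
lb2–cache2–db2–mq1–db1
lb2–cache2–mq1–db1
lb2–cache2–mq1–db2–db1
lb2–cache2–web2–db2–db1
lb2–cache2–web2–db2–mq1–db1

7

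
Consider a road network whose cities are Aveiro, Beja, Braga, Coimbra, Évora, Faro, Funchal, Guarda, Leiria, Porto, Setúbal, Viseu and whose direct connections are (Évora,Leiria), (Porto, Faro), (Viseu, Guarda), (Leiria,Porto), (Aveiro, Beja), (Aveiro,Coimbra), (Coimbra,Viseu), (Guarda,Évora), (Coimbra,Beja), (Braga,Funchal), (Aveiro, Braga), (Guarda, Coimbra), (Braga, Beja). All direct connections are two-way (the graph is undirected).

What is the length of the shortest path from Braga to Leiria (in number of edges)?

Distance 0: Braga.
Distance 1: Aveiro, Beja, Funchal.
Distance 2: Coimbra.
Distance 3: Guarda, Viseu.
Distance 4: Évora.
Distance 5: Leiria — contains Leiria.

5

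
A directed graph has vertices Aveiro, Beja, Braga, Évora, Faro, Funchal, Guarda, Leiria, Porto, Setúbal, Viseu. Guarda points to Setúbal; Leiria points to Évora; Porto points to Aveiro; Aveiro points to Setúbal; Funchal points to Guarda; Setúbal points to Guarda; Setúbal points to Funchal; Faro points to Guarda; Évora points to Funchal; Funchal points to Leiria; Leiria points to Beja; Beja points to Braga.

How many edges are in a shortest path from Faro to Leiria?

Distance 0: Faro.
Distance 1: Guarda.
Distance 2: Setúbal.
Distance 3: Funchal.
Distance 4: Leiria — contains Leiria.

4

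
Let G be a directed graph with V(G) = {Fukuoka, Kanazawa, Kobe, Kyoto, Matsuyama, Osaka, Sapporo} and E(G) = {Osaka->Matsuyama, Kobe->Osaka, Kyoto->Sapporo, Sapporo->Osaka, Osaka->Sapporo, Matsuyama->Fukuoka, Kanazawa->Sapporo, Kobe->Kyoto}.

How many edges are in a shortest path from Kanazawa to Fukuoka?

4

Distance 0: Kanazawa.
Distance 1: Sapporo.
Distance 2: Osaka.
Distance 3: Matsuyama.
Distance 4: Fukuoka — contains Fukuoka.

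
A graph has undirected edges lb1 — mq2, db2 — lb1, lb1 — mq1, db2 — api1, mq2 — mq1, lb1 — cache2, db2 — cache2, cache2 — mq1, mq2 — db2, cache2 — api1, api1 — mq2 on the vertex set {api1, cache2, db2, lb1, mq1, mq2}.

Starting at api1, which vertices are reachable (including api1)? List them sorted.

api1, cache2, db2, lb1, mq1, mq2

Start at api1.
Its neighbours: cache2, db2, mq2.
Then their neighbours: lb1, mq1.
Every vertex is now reached.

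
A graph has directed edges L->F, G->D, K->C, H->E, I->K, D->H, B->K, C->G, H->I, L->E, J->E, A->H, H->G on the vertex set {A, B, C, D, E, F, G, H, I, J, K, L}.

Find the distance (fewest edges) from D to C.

Distance 0: D.
Distance 1: H.
Distance 2: E, G, I.
Distance 3: K.
Distance 4: C — contains C.

4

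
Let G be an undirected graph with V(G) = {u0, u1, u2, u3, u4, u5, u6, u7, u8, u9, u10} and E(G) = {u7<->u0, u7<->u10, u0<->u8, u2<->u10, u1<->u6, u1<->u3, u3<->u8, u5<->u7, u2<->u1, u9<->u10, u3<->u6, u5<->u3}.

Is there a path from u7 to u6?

Yes

Explore from u7.
Distance 1: reach u0, u5, u10.
Distance 2: reach u2, u3, u8, u9.
Distance 3: reach u1, u6.
Found u6.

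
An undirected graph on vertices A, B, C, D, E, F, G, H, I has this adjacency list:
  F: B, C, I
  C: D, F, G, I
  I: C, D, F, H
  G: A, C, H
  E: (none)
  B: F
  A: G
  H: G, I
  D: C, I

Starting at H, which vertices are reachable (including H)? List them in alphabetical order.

Start at H.
Its neighbours: G, I.
Then their neighbours: A, C, D, F.
Then next layer: B.
Nothing further is reachable.

A, B, C, D, F, G, H, I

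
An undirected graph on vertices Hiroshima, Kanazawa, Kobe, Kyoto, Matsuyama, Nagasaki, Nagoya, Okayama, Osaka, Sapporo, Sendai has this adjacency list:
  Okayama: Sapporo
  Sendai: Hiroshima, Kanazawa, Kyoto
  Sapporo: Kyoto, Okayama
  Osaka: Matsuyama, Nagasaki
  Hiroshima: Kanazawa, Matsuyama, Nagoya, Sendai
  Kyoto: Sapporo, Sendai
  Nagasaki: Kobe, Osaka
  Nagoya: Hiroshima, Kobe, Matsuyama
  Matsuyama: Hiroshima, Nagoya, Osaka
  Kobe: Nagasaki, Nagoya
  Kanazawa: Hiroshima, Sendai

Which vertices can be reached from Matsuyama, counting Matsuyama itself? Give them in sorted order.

Hiroshima, Kanazawa, Kobe, Kyoto, Matsuyama, Nagasaki, Nagoya, Okayama, Osaka, Sapporo, Sendai

Start at Matsuyama.
Its neighbours: Hiroshima, Nagoya, Osaka.
Then their neighbours: Kanazawa, Kobe, Nagasaki, Sendai.
Then next layer: Kyoto.
Then next layer: Sapporo.
Then next layer: Okayama.
Every vertex is now reached.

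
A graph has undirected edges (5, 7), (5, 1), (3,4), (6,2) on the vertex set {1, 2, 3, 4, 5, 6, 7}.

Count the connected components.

3

From 1: component {1, 5, 7}.
From 2: component {2, 6}.
From 3: component {3, 4}.
That's 3 components.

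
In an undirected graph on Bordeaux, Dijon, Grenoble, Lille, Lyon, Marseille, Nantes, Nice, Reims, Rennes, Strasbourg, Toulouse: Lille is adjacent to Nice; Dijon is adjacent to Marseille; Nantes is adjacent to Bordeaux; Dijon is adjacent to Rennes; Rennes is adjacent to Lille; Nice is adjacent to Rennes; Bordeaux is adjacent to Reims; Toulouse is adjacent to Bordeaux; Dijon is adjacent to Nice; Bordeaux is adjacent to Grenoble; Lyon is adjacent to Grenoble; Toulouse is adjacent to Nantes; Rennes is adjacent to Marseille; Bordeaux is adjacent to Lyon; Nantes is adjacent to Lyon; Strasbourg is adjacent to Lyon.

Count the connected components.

From Bordeaux: component {Bordeaux, Grenoble, Lyon, Nantes, Reims, Strasbourg, Toulouse}.
From Dijon: component {Dijon, Lille, Marseille, Nice, Rennes}.
That's 2 components.

2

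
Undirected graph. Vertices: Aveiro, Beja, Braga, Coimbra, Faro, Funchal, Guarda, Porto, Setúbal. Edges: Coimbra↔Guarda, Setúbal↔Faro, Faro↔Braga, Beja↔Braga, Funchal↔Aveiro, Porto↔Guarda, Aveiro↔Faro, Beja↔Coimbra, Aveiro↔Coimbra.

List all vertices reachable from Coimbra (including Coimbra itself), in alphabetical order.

Aveiro, Beja, Braga, Coimbra, Faro, Funchal, Guarda, Porto, Setúbal

Start at Coimbra.
Its neighbours: Aveiro, Beja, Guarda.
Then their neighbours: Braga, Faro, Funchal, Porto.
Then next layer: Setúbal.
Every vertex is now reached.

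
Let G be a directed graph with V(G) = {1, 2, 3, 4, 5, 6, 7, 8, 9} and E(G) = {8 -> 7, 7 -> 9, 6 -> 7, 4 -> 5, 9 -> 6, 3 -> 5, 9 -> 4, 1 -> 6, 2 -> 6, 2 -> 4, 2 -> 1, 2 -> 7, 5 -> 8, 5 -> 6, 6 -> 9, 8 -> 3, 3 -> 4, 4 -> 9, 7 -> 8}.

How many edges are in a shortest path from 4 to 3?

3

Distance 0: 4.
Distance 1: 5, 9.
Distance 2: 6, 8.
Distance 3: 3, 7 — contains 3.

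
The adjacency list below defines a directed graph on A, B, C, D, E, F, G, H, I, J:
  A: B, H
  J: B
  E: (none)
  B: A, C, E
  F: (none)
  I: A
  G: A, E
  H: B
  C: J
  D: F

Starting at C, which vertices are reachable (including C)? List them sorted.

A, B, C, E, H, J

Start at C.
Its neighbours: J.
Then their neighbours: B.
Then next layer: A, E.
Then next layer: H.
Nothing further is reachable.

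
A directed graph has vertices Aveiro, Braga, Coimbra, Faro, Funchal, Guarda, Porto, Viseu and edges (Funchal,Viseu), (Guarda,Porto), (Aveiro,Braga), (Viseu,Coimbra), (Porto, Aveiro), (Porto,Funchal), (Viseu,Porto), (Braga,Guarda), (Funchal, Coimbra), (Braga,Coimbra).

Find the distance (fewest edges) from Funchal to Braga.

Distance 0: Funchal.
Distance 1: Coimbra, Viseu.
Distance 2: Porto.
Distance 3: Aveiro.
Distance 4: Braga — contains Braga.

4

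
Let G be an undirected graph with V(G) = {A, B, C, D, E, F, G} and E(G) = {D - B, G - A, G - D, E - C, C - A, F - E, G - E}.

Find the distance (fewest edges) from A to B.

Distance 0: A.
Distance 1: C, G.
Distance 2: D, E.
Distance 3: B, F — contains B.

3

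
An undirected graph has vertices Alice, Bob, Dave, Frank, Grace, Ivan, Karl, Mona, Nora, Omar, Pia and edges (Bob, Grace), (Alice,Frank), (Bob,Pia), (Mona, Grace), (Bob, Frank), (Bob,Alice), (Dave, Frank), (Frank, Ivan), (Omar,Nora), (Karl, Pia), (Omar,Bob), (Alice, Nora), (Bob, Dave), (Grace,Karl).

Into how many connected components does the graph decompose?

From Alice: component {Alice, Bob, Dave, Frank, Grace, Ivan, Karl, Mona, Nora, Omar, Pia}.
That's 1 component.

1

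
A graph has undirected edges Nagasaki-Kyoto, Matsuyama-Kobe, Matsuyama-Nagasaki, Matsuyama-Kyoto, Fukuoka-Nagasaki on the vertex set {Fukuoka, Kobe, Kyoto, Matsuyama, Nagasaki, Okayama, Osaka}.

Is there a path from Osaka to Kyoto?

Osaka has no edges, so nothing is reachable from it.

No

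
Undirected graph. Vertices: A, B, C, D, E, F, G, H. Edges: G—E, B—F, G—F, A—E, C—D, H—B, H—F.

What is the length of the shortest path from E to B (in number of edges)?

3

Distance 0: E.
Distance 1: A, G.
Distance 2: F.
Distance 3: B, H — contains B.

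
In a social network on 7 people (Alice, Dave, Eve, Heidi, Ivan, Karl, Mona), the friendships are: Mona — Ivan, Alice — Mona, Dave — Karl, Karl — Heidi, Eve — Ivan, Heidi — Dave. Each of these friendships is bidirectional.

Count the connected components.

From Alice: component {Alice, Eve, Ivan, Mona}.
From Dave: component {Dave, Heidi, Karl}.
That's 2 components.

2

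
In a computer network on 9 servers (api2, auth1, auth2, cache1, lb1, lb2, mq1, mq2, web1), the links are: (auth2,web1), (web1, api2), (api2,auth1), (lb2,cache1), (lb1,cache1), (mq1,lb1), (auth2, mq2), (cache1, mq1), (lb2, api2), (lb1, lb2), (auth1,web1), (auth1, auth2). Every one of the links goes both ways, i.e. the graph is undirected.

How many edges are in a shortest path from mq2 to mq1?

6

Distance 0: mq2.
Distance 1: auth2.
Distance 2: auth1, web1.
Distance 3: api2.
Distance 4: lb2.
Distance 5: cache1, lb1.
Distance 6: mq1 — contains mq1.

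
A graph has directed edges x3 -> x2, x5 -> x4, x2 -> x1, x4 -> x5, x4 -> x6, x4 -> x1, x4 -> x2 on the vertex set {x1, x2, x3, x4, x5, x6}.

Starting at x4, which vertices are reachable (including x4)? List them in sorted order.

Start at x4.
Its neighbours: x1, x2, x5, x6.
Nothing further is reachable.

x1, x2, x4, x5, x6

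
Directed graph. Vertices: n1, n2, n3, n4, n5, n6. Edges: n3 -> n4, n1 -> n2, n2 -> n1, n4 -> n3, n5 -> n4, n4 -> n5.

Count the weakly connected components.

From n1: component {n1, n2}.
From n3: component {n3, n4, n5}.
From n6: component {n6}.
That's 3 components.

3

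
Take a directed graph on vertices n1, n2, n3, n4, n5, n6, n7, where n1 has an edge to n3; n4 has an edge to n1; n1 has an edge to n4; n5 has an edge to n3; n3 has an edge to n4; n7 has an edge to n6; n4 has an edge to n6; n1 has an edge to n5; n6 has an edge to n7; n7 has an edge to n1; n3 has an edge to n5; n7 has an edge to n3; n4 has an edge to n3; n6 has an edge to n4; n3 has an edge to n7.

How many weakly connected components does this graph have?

2

From n1: component {n1, n3, n4, n5, n6, n7}.
From n2: component {n2}.
That's 2 components.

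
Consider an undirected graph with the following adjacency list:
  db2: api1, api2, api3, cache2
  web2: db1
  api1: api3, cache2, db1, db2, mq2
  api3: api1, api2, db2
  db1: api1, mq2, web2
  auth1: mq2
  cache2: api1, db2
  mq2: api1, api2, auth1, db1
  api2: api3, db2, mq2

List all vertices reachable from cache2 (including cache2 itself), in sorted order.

api1, api2, api3, auth1, cache2, db1, db2, mq2, web2

Start at cache2.
Its neighbours: api1, db2.
Then their neighbours: api2, api3, db1, mq2.
Then next layer: auth1, web2.
Every vertex is now reached.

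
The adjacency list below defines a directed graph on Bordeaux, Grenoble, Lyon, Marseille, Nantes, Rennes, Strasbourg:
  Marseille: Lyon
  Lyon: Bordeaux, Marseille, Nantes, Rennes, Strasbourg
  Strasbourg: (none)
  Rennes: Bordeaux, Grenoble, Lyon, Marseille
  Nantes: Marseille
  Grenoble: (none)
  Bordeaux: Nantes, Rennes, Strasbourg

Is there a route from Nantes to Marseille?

Yes

Explore from Nantes.
Distance 1: reach Marseille.
Found Marseille.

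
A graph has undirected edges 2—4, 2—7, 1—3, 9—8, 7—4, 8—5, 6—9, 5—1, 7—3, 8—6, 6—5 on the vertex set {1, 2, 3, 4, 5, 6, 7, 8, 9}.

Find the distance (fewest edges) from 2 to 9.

Distance 0: 2.
Distance 1: 4, 7.
Distance 2: 3.
Distance 3: 1.
Distance 4: 5.
Distance 5: 6, 8.
Distance 6: 9 — contains 9.

6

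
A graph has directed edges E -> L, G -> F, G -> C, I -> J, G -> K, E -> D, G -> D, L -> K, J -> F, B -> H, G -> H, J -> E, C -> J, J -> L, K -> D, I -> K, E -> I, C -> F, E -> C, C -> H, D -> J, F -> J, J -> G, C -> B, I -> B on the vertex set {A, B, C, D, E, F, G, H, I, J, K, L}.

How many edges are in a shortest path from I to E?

2

Distance 0: I.
Distance 1: B, J, K.
Distance 2: D, E, F, G, H, L — contains E.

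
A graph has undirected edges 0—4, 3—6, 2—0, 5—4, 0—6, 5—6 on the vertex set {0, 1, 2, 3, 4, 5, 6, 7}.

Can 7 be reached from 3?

Explore from 3.
Distance 1: reach 6.
Distance 2: reach 0, 5.
Distance 3: reach 2, 4.
The search is exhausted without reaching 7; it lies in a different component.

No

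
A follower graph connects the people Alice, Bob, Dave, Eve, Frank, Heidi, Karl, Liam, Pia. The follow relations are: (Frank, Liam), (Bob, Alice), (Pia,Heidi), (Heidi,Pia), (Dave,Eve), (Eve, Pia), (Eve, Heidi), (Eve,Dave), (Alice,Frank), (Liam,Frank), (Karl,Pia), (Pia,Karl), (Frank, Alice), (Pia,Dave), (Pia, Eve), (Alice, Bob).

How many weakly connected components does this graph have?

From Alice: component {Alice, Bob, Frank, Liam}.
From Dave: component {Dave, Eve, Heidi, Karl, Pia}.
That's 2 components.

2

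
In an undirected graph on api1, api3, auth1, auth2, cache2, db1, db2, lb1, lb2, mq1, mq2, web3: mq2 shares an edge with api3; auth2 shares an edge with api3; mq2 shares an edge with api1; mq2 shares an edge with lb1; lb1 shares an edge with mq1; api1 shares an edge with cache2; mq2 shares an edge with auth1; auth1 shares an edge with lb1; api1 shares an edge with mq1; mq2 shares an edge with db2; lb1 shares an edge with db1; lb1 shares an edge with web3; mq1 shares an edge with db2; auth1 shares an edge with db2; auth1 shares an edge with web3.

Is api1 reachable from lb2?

lb2 has no edges, so nothing is reachable from it.

No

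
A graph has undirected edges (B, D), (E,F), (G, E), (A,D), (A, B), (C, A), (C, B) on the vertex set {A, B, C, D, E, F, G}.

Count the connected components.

2

From A: component {A, B, C, D}.
From E: component {E, F, G}.
That's 2 components.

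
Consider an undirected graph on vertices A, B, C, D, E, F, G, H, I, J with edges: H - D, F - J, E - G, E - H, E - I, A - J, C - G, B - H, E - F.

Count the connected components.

1

From A: component {A, B, C, D, E, F, G, H, I, J}.
That's 1 component.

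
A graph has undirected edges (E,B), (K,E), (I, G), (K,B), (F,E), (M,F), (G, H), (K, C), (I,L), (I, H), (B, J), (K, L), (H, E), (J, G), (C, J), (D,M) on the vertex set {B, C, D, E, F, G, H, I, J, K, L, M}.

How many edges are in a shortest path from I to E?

2

Distance 0: I.
Distance 1: G, H, L.
Distance 2: E, J, K — contains E.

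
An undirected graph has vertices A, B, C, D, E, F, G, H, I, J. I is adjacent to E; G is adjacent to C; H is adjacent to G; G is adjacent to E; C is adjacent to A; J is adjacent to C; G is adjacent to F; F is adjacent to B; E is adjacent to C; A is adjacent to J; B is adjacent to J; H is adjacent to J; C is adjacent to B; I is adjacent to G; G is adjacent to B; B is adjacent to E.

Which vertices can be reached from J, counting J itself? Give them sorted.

Start at J.
Its neighbours: A, B, C, H.
Then their neighbours: E, F, G.
Then next layer: I.
Nothing further is reachable.

A, B, C, E, F, G, H, I, J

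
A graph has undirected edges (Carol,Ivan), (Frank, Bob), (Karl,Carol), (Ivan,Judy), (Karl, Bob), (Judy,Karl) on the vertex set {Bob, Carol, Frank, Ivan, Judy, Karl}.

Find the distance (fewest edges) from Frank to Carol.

3

Distance 0: Frank.
Distance 1: Bob.
Distance 2: Karl.
Distance 3: Carol, Judy — contains Carol.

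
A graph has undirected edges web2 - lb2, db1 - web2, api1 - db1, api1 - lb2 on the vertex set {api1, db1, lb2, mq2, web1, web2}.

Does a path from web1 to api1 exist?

No

web1 has no edges, so nothing is reachable from it.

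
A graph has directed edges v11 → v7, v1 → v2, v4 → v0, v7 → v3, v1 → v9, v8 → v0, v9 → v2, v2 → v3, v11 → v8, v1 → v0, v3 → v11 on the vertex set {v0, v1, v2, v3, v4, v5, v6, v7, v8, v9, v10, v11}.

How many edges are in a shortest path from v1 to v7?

Distance 0: v1.
Distance 1: v0, v2, v9.
Distance 2: v3.
Distance 3: v11.
Distance 4: v7, v8 — contains v7.

4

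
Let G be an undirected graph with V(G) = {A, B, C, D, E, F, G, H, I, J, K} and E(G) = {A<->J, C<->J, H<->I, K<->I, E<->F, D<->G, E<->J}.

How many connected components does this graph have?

4

From A: component {A, C, E, F, J}.
From B: component {B}.
From D: component {D, G}.
From H: component {H, I, K}.
That's 4 components.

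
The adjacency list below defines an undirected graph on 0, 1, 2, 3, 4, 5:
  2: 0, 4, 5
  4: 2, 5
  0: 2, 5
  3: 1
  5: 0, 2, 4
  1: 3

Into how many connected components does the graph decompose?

2

From 0: component {0, 2, 4, 5}.
From 1: component {1, 3}.
That's 2 components.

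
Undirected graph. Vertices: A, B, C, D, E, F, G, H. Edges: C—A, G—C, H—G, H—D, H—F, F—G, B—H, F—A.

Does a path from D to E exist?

No

Explore from D.
Distance 1: reach H.
Distance 2: reach B, F, G.
Distance 3: reach A, C.
The search is exhausted without reaching E; it lies in a different component.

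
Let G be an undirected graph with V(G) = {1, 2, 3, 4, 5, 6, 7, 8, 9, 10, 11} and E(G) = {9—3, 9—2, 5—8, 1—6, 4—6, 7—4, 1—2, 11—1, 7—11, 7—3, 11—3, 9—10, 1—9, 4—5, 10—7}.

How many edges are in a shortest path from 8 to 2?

5

Distance 0: 8.
Distance 1: 5.
Distance 2: 4.
Distance 3: 6, 7.
Distance 4: 1, 3, 10, 11.
Distance 5: 2, 9 — contains 2.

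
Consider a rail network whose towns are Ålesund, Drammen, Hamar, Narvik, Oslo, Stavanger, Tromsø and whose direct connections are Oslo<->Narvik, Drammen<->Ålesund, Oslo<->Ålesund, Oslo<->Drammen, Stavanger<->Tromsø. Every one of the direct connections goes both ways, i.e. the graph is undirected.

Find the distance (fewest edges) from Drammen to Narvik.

Distance 0: Drammen.
Distance 1: Ålesund, Oslo.
Distance 2: Narvik — contains Narvik.

2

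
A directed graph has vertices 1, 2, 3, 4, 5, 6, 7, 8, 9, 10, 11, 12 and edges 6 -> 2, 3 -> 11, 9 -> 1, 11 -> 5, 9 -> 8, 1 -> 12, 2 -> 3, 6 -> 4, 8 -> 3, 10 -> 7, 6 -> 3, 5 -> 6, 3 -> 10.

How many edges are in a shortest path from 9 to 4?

6

Distance 0: 9.
Distance 1: 1, 8.
Distance 2: 3, 12.
Distance 3: 10, 11.
Distance 4: 5, 7.
Distance 5: 6.
Distance 6: 2, 4 — contains 4.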